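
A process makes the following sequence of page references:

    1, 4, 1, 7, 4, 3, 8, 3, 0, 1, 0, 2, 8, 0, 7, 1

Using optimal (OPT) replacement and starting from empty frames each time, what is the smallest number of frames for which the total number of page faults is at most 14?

f=1: 16 faults
f=2: 11 faults
f=3: 9 faults
f=4: 8 faults
f=5: 7 faults
f=6: 7 faults
f=7: 7 faults
Smallest f with faults ≤ 14 is 2.

2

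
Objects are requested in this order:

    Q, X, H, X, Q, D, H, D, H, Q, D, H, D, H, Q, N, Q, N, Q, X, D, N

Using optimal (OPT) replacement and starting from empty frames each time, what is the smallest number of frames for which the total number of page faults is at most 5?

f=1: 22 faults
f=2: 11 faults
f=3: 6 faults
f=4: 5 faults
f=5: 5 faults
Smallest f with faults ≤ 5 is 4.

4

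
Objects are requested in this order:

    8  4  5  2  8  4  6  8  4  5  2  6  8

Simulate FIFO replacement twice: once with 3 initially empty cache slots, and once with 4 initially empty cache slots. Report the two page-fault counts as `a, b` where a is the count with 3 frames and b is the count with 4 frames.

3 frames: F F F F F F F . . F F . F → 10 faults.
4 frames: F F F F . . F F F F F F F → 11 faults.
11 > 10: adding a frame increased faults — Belady's anomaly.

10, 11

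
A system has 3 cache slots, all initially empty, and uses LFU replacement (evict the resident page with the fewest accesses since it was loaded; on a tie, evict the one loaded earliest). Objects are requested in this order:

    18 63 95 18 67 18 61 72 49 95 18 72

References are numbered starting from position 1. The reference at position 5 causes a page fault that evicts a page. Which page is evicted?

63

pos 1: 18 → miss, frames {18}
pos 2: 63 → miss, frames {18,63}
pos 3: 95 → miss, frames {18,63,95}
pos 4: 18 → hit
pos 5: 67 → miss, evict 63, frames {18,95,67}
At position 5, page 63 is evicted.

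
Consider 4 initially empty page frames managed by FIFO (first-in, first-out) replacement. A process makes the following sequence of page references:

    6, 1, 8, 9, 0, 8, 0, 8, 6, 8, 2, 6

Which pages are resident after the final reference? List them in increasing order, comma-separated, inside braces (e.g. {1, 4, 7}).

6: miss, frames (6)
1: miss, frames (6 1)
8: miss, frames (6 1 8)
9: miss, frames (6 1 8 9)
0: miss, evict 6, frames (1 8 9 0)
8: hit
0: hit
8: hit
6: miss, evict 1, frames (8 9 0 6)
8: hit
2: miss, evict 8, frames (9 0 6 2)
6: hit

{0, 2, 6, 9}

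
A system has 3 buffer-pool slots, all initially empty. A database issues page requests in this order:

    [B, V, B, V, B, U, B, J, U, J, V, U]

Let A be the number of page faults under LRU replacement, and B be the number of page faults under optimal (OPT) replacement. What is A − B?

Under LRU: F F . . . F . F . . F . → 5 faults.
Under OPT: F F . . . F . F . . . . → 4 faults.
A − B = 5 − 4 = 1.

1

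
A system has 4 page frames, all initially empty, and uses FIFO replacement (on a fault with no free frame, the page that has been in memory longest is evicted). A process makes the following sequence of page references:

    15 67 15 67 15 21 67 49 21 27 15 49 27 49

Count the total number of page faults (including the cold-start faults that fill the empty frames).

15: miss, frames [15]
67: miss, frames [15, 67]
15: hit
67: hit
15: hit
21: miss, frames [15, 67, 21]
67: hit
49: miss, frames [15, 67, 21, 49]
21: hit
27: miss, evict 15, frames [67, 21, 49, 27]
15: miss, evict 67, frames [21, 49, 27, 15]
49: hit
27: hit
49: hit
Page faults: 6.

6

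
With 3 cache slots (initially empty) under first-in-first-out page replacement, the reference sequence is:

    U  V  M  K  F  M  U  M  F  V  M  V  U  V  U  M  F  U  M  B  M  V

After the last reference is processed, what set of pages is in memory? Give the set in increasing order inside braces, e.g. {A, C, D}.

U: fault, frames [U]
V: fault, frames [U, V]
M: fault, frames [U, V, M]
K: fault, evict U, frames [V, M, K]
F: fault, evict V, frames [M, K, F]
M: hit
U: fault, evict M, frames [K, F, U]
M: fault, evict K, frames [F, U, M]
F: hit
V: fault, evict F, frames [U, M, V]
M: hit
V: hit
U: hit
V: hit
U: hit
M: hit
F: fault, evict U, frames [M, V, F]
U: fault, evict M, frames [V, F, U]
M: fault, evict V, frames [F, U, M]
B: fault, evict F, frames [U, M, B]
M: hit
V: fault, evict U, frames [M, B, V]

{B, M, V}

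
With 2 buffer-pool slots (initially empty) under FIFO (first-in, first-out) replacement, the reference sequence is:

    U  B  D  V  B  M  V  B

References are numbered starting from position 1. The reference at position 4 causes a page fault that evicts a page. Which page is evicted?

B

pos 1: U: miss, frames (U)
pos 2: B: miss, frames (U B)
pos 3: D: miss, evict U, frames (B D)
pos 4: V: miss, evict B, frames (D V)
At position 4, page B is evicted.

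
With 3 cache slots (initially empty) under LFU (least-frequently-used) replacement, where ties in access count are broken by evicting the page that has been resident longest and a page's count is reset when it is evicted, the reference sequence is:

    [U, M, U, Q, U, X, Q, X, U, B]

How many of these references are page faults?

5

U: miss, frames (U)
M: miss, frames (U M)
U: hit
Q: miss, frames (U M Q)
U: hit
X: miss, evict M, frames (U Q X)
Q: hit
X: hit
U: hit
B: miss, evict Q, frames (U X B)
Page faults: 5.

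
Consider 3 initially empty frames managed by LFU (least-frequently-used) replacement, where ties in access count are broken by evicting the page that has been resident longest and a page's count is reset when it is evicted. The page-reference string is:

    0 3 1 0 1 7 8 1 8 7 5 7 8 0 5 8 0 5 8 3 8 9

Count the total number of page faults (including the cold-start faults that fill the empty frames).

0 → fault, frames (0)
3 → fault, frames (0 3)
1 → fault, frames (0 3 1)
0 → hit
1 → hit
7 → fault, evict 3, frames (0 1 7)
8 → fault, evict 7, frames (0 1 8)
1 → hit
8 → hit
7 → fault, evict 0, frames (1 8 7)
5 → fault, evict 7, frames (1 8 5)
7 → fault, evict 5, frames (1 8 7)
8 → hit
0 → fault, evict 7, frames (1 8 0)
5 → fault, evict 0, frames (1 8 5)
8 → hit
0 → fault, evict 5, frames (1 8 0)
5 → fault, evict 0, frames (1 8 5)
8 → hit
3 → fault, evict 5, frames (1 8 3)
8 → hit
9 → fault, evict 3, frames (1 8 9)
Page faults: 14.

14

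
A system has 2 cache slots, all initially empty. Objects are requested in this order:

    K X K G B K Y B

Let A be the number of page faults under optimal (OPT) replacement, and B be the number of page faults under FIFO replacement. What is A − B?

-2

Under OPT: F F . F F . F . → 5 faults.
Under FIFO: F F . F F F F F → 7 faults.
A − B = 5 − 7 = -2.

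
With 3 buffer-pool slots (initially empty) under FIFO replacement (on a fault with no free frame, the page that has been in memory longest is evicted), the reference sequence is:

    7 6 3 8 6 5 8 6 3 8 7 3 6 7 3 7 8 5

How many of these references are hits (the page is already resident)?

5

7 → fault, frames {7}
6 → fault, frames {7,6}
3 → fault, frames {7,6,3}
8 → fault, evict 7, frames {6,3,8}
6 → hit
5 → fault, evict 6, frames {3,8,5}
8 → hit
6 → fault, evict 3, frames {8,5,6}
3 → fault, evict 8, frames {5,6,3}
8 → fault, evict 5, frames {6,3,8}
7 → fault, evict 6, frames {3,8,7}
3 → hit
6 → fault, evict 3, frames {8,7,6}
7 → hit
3 → fault, evict 8, frames {7,6,3}
7 → hit
8 → fault, evict 7, frames {6,3,8}
5 → fault, evict 6, frames {3,8,5}
Hits: 5.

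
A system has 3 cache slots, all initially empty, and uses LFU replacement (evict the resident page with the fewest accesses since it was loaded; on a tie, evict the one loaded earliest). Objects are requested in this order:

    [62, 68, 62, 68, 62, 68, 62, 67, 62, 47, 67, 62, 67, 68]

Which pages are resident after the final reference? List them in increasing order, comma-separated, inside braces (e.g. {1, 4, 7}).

{62, 67, 68}

62: fault, frames {62}
68: fault, frames {62,68}
62: hit
68: hit
62: hit
68: hit
62: hit
67: fault, frames {62,68,67}
62: hit
47: fault, evict 67, frames {62,68,47}
67: fault, evict 47, frames {62,68,67}
62: hit
67: hit
68: hit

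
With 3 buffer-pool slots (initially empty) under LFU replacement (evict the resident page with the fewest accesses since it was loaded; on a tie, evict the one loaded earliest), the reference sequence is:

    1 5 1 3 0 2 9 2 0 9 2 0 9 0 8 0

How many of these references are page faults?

1: miss, frames [1]
5: miss, frames [1, 5]
1: hit
3: miss, frames [1, 5, 3]
0: miss, evict 5, frames [1, 3, 0]
2: miss, evict 3, frames [1, 0, 2]
9: miss, evict 0, frames [1, 2, 9]
2: hit
0: miss, evict 9, frames [1, 2, 0]
9: miss, evict 0, frames [1, 2, 9]
2: hit
0: miss, evict 9, frames [1, 2, 0]
9: miss, evict 0, frames [1, 2, 9]
0: miss, evict 9, frames [1, 2, 0]
8: miss, evict 0, frames [1, 2, 8]
0: miss, evict 8, frames [1, 2, 0]
Page faults: 13.

13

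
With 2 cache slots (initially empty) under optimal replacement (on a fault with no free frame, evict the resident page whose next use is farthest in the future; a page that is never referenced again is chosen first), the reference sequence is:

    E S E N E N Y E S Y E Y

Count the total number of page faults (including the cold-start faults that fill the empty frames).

E → miss, frames {E}
S → miss, frames {E,S}
E → hit
N → miss, evict S, frames {E,N}
E → hit
N → hit
Y → miss, evict N, frames {E,Y}
E → hit
S → miss, evict E, frames {Y,S}
Y → hit
E → miss, evict S, frames {Y,E}
Y → hit
Page faults: 6.

6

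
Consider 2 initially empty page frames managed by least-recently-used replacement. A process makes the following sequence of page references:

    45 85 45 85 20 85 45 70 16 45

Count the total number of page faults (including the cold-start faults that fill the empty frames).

7

45: miss, frames (45)
85: miss, frames (45 85)
45: hit
85: hit
20: miss, evict 45, frames (85 20)
85: hit
45: miss, evict 20, frames (85 45)
70: miss, evict 85, frames (45 70)
16: miss, evict 45, frames (70 16)
45: miss, evict 70, frames (16 45)
Page faults: 7.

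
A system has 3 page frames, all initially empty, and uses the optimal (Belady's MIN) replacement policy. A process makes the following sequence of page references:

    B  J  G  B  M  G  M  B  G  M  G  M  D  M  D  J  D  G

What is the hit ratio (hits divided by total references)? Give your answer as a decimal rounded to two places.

B -> miss, frames {B}
J -> miss, frames {B,J}
G -> miss, frames {B,J,G}
B -> hit
M -> miss, evict J, frames {B,G,M}
G -> hit
M -> hit
B -> hit
G -> hit
M -> hit
G -> hit
M -> hit
D -> miss, evict B, frames {G,M,D}
M -> hit
D -> hit
J -> miss, evict M, frames {G,D,J}
D -> hit
G -> hit
Hits: 12 of 18 references → 12/18 = 0.6667.

0.67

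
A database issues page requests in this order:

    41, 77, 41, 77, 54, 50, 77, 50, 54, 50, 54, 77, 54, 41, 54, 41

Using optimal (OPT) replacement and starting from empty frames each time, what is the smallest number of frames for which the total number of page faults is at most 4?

f=1: 16 faults
f=2: 7 faults
f=3: 5 faults
f=4: 4 faults
Smallest f with faults ≤ 4 is 4.

4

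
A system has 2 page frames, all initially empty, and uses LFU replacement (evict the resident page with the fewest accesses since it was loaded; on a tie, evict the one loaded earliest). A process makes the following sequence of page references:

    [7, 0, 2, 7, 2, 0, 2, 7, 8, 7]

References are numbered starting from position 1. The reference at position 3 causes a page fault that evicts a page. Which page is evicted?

7

pos 1: 7 -> miss, frames [7]
pos 2: 0 -> miss, frames [7, 0]
pos 3: 2 -> miss, evict 7, frames [0, 2]
At position 3, page 7 is evicted.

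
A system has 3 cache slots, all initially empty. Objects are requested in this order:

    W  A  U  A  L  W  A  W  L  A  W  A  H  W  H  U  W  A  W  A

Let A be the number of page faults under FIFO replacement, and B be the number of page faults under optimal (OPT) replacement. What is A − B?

4

Under FIFO: F F F . F F F . . . . . F . . F F F . . → 10 faults.
Under OPT: F F F . F . . . . . . . F . . F . . . . → 6 faults.
A − B = 10 − 6 = 4.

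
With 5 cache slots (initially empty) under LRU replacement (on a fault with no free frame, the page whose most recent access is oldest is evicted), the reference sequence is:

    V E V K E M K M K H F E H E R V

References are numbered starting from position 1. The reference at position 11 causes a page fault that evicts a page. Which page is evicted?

V

pos 1: V → fault, frames [V]
pos 2: E → fault, frames [V, E]
pos 3: V → hit
pos 4: K → fault, frames [E, V, K]
pos 5: E → hit
pos 6: M → fault, frames [V, K, E, M]
pos 7: K → hit
pos 8: M → hit
pos 9: K → hit
pos 10: H → fault, frames [V, E, M, K, H]
pos 11: F → fault, evict V, frames [E, M, K, H, F]
At position 11, page V is evicted.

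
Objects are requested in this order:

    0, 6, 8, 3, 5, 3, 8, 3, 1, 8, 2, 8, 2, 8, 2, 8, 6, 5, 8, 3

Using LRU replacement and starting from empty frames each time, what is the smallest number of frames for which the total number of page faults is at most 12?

3

f=1: 20 faults
f=2: 13 faults
f=3: 10 faults
f=4: 10 faults
f=5: 10 faults
f=6: 7 faults
f=7: 7 faults
Smallest f with faults ≤ 12 is 3.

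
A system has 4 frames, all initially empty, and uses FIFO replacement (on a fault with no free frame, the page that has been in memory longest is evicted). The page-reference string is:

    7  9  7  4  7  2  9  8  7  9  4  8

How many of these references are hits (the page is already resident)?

7 → fault, frames (7)
9 → fault, frames (7 9)
7 → hit
4 → fault, frames (7 9 4)
7 → hit
2 → fault, frames (7 9 4 2)
9 → hit
8 → fault, evict 7, frames (9 4 2 8)
7 → fault, evict 9, frames (4 2 8 7)
9 → fault, evict 4, frames (2 8 7 9)
4 → fault, evict 2, frames (8 7 9 4)
8 → hit
Hits: 4.

4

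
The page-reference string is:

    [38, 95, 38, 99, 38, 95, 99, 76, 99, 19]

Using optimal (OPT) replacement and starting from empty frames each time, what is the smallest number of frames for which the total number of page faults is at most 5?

3

f=1: 10 faults
f=2: 6 faults
f=3: 5 faults
f=4: 5 faults
f=5: 5 faults
Smallest f with faults ≤ 5 is 3.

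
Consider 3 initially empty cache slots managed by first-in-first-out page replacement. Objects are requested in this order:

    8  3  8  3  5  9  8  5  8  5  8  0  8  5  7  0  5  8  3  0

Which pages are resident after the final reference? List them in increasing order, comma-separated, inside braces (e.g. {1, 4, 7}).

{0, 3, 8}

8 -> miss, frames {8}
3 -> miss, frames {8,3}
8 -> hit
3 -> hit
5 -> miss, frames {8,3,5}
9 -> miss, evict 8, frames {3,5,9}
8 -> miss, evict 3, frames {5,9,8}
5 -> hit
8 -> hit
5 -> hit
8 -> hit
0 -> miss, evict 5, frames {9,8,0}
8 -> hit
5 -> miss, evict 9, frames {8,0,5}
7 -> miss, evict 8, frames {0,5,7}
0 -> hit
5 -> hit
8 -> miss, evict 0, frames {5,7,8}
3 -> miss, evict 5, frames {7,8,3}
0 -> miss, evict 7, frames {8,3,0}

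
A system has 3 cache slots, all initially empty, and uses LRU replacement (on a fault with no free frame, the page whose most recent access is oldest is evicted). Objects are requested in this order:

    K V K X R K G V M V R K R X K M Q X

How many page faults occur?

K -> fault, frames [K]
V -> fault, frames [K, V]
K -> hit
X -> fault, frames [V, K, X]
R -> fault, evict V, frames [K, X, R]
K -> hit
G -> fault, evict X, frames [R, K, G]
V -> fault, evict R, frames [K, G, V]
M -> fault, evict K, frames [G, V, M]
V -> hit
R -> fault, evict G, frames [M, V, R]
K -> fault, evict M, frames [V, R, K]
R -> hit
X -> fault, evict V, frames [K, R, X]
K -> hit
M -> fault, evict R, frames [X, K, M]
Q -> fault, evict X, frames [K, M, Q]
X -> fault, evict K, frames [M, Q, X]
Page faults: 13.

13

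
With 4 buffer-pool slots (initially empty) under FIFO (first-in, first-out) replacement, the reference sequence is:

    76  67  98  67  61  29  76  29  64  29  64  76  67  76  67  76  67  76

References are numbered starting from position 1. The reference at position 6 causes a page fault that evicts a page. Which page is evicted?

pos 1: 76 -> fault, frames [76]
pos 2: 67 -> fault, frames [76, 67]
pos 3: 98 -> fault, frames [76, 67, 98]
pos 4: 67 -> hit
pos 5: 61 -> fault, frames [76, 67, 98, 61]
pos 6: 29 -> fault, evict 76, frames [67, 98, 61, 29]
At position 6, page 76 is evicted.

76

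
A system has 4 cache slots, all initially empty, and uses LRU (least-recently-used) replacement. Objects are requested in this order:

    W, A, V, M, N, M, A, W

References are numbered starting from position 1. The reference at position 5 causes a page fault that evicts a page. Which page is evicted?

W

pos 1: W -> miss, frames (W)
pos 2: A -> miss, frames (W A)
pos 3: V -> miss, frames (W A V)
pos 4: M -> miss, frames (W A V M)
pos 5: N -> miss, evict W, frames (A V M N)
At position 5, page W is evicted.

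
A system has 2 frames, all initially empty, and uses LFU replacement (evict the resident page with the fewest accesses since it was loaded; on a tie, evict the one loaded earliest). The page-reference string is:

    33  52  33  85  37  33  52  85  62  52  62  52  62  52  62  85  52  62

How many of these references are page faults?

33 -> fault, frames {33}
52 -> fault, frames {33,52}
33 -> hit
85 -> fault, evict 52, frames {33,85}
37 -> fault, evict 85, frames {33,37}
33 -> hit
52 -> fault, evict 37, frames {33,52}
85 -> fault, evict 52, frames {33,85}
62 -> fault, evict 85, frames {33,62}
52 -> fault, evict 62, frames {33,52}
62 -> fault, evict 52, frames {33,62}
52 -> fault, evict 62, frames {33,52}
62 -> fault, evict 52, frames {33,62}
52 -> fault, evict 62, frames {33,52}
62 -> fault, evict 52, frames {33,62}
85 -> fault, evict 62, frames {33,85}
52 -> fault, evict 85, frames {33,52}
62 -> fault, evict 52, frames {33,62}
Page faults: 16.

16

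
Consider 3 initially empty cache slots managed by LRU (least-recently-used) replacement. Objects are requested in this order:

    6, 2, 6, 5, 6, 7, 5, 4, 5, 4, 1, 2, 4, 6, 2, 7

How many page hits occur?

7

6 -> miss, frames [6]
2 -> miss, frames [6, 2]
6 -> hit
5 -> miss, frames [2, 6, 5]
6 -> hit
7 -> miss, evict 2, frames [5, 6, 7]
5 -> hit
4 -> miss, evict 6, frames [7, 5, 4]
5 -> hit
4 -> hit
1 -> miss, evict 7, frames [5, 4, 1]
2 -> miss, evict 5, frames [4, 1, 2]
4 -> hit
6 -> miss, evict 1, frames [2, 4, 6]
2 -> hit
7 -> miss, evict 4, frames [6, 2, 7]
Hits: 7.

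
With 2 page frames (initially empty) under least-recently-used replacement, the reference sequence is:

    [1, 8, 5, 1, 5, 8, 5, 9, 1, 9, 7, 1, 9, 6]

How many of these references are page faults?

11

1 -> fault, frames {1}
8 -> fault, frames {1,8}
5 -> fault, evict 1, frames {8,5}
1 -> fault, evict 8, frames {5,1}
5 -> hit
8 -> fault, evict 1, frames {5,8}
5 -> hit
9 -> fault, evict 8, frames {5,9}
1 -> fault, evict 5, frames {9,1}
9 -> hit
7 -> fault, evict 1, frames {9,7}
1 -> fault, evict 9, frames {7,1}
9 -> fault, evict 7, frames {1,9}
6 -> fault, evict 1, frames {9,6}
Page faults: 11.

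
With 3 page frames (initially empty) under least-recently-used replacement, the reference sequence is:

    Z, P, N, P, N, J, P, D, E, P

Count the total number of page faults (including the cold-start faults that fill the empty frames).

Z → fault, frames [Z]
P → fault, frames [Z, P]
N → fault, frames [Z, P, N]
P → hit
N → hit
J → fault, evict Z, frames [P, N, J]
P → hit
D → fault, evict N, frames [J, P, D]
E → fault, evict J, frames [P, D, E]
P → hit
Page faults: 6.

6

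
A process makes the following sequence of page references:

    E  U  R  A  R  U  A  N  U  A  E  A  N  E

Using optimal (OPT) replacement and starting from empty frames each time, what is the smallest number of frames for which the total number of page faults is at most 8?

3

f=1: 14 faults
f=2: 9 faults
f=3: 6 faults
f=4: 5 faults
f=5: 5 faults
Smallest f with faults ≤ 8 is 3.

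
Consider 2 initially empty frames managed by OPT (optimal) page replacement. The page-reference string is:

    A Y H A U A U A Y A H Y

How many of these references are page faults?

A → miss, frames (A)
Y → miss, frames (A Y)
H → miss, evict Y, frames (A H)
A → hit
U → miss, evict H, frames (A U)
A → hit
U → hit
A → hit
Y → miss, evict U, frames (A Y)
A → hit
H → miss, evict A, frames (Y H)
Y → hit
Page faults: 6.

6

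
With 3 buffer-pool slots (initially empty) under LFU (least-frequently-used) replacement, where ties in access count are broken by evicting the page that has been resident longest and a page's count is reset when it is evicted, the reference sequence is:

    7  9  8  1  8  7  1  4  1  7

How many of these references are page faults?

7 → fault, frames [7]
9 → fault, frames [7, 9]
8 → fault, frames [7, 9, 8]
1 → fault, evict 7, frames [9, 8, 1]
8 → hit
7 → fault, evict 9, frames [8, 1, 7]
1 → hit
4 → fault, evict 7, frames [8, 1, 4]
1 → hit
7 → fault, evict 4, frames [8, 1, 7]
Page faults: 7.

7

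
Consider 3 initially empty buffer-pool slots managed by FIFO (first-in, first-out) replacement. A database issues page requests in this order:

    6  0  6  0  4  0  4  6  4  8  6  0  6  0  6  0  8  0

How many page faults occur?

6 → fault, frames [6]
0 → fault, frames [6, 0]
6 → hit
0 → hit
4 → fault, frames [6, 0, 4]
0 → hit
4 → hit
6 → hit
4 → hit
8 → fault, evict 6, frames [0, 4, 8]
6 → fault, evict 0, frames [4, 8, 6]
0 → fault, evict 4, frames [8, 6, 0]
6 → hit
0 → hit
6 → hit
0 → hit
8 → hit
0 → hit
Page faults: 6.

6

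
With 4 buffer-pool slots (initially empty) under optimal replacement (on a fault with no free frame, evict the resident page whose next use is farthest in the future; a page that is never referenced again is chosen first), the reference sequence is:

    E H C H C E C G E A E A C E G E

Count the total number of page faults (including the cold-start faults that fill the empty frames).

5

E: miss, frames {E}
H: miss, frames {E,H}
C: miss, frames {E,H,C}
H: hit
C: hit
E: hit
C: hit
G: miss, frames {E,H,C,G}
E: hit
A: miss, evict H, frames {E,C,G,A}
E: hit
A: hit
C: hit
E: hit
G: hit
E: hit
Page faults: 5.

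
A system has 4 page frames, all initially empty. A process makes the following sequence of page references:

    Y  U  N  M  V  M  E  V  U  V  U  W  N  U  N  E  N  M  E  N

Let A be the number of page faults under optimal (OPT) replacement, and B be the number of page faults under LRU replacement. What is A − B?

-3

Under OPT: F F F F F . F . . . . F . . . . . F . . → 8 faults.
Under LRU: F F F F F . F . F . . F F . . F . F . . → 11 faults.
A − B = 8 − 11 = -3.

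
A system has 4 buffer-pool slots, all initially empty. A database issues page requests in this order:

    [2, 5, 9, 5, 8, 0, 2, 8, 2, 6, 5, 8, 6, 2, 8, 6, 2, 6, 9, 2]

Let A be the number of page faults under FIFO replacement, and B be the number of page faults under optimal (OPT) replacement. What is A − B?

4

Under FIFO: F F F . F F F . . F F F . . . . . . F F → 11 faults.
Under OPT: F F F . F F . . . F . . . . . . . . F . → 7 faults.
A − B = 11 − 7 = 4.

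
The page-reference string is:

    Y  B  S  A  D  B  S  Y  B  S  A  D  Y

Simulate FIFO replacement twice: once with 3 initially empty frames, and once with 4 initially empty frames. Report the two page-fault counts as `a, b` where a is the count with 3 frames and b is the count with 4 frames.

3 frames: F F F F F F F F . . F F . → 10 faults.
4 frames: F F F F F . . F F F F F F → 11 faults.
11 > 10: adding a frame increased faults — Belady's anomaly.

10, 11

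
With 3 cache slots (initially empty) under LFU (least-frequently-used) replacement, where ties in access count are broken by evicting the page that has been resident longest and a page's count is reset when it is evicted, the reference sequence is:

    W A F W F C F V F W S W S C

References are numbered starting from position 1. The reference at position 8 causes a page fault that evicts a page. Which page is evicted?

pos 1: W: fault, frames [W]
pos 2: A: fault, frames [W, A]
pos 3: F: fault, frames [W, A, F]
pos 4: W: hit
pos 5: F: hit
pos 6: C: fault, evict A, frames [W, F, C]
pos 7: F: hit
pos 8: V: fault, evict C, frames [W, F, V]
At position 8, page C is evicted.

C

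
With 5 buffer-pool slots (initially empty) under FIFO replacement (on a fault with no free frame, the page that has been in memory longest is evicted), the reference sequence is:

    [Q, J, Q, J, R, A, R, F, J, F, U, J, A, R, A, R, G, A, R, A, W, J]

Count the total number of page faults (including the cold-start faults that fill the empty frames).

9

Q → fault, frames [Q]
J → fault, frames [Q, J]
Q → hit
J → hit
R → fault, frames [Q, J, R]
A → fault, frames [Q, J, R, A]
R → hit
F → fault, frames [Q, J, R, A, F]
J → hit
F → hit
U → fault, evict Q, frames [J, R, A, F, U]
J → hit
A → hit
R → hit
A → hit
R → hit
G → fault, evict J, frames [R, A, F, U, G]
A → hit
R → hit
A → hit
W → fault, evict R, frames [A, F, U, G, W]
J → fault, evict A, frames [F, U, G, W, J]
Page faults: 9.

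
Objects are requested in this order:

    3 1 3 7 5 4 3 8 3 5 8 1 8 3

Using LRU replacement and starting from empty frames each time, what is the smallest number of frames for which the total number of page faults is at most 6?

f=1: 14 faults
f=2: 11 faults
f=3: 10 faults
f=4: 7 faults
f=5: 7 faults
f=6: 6 faults
Smallest f with faults ≤ 6 is 6.

6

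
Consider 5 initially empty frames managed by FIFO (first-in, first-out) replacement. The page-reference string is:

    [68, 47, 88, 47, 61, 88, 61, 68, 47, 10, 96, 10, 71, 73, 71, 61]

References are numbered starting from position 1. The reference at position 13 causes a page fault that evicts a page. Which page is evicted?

pos 1: 68 → miss, frames (68)
pos 2: 47 → miss, frames (68 47)
pos 3: 88 → miss, frames (68 47 88)
pos 4: 47 → hit
pos 5: 61 → miss, frames (68 47 88 61)
pos 6: 88 → hit
pos 7: 61 → hit
pos 8: 68 → hit
pos 9: 47 → hit
pos 10: 10 → miss, frames (68 47 88 61 10)
pos 11: 96 → miss, evict 68, frames (47 88 61 10 96)
pos 12: 10 → hit
pos 13: 71 → miss, evict 47, frames (88 61 10 96 71)
At position 13, page 47 is evicted.

47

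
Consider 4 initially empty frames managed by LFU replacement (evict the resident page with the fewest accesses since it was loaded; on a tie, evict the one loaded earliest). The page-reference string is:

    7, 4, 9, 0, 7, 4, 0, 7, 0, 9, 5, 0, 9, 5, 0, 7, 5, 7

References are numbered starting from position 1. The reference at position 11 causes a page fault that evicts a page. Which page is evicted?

4

pos 1: 7: miss, frames [7]
pos 2: 4: miss, frames [7, 4]
pos 3: 9: miss, frames [7, 4, 9]
pos 4: 0: miss, frames [7, 4, 9, 0]
pos 5: 7: hit
pos 6: 4: hit
pos 7: 0: hit
pos 8: 7: hit
pos 9: 0: hit
pos 10: 9: hit
pos 11: 5: miss, evict 4, frames [7, 9, 0, 5]
At position 11, page 4 is evicted.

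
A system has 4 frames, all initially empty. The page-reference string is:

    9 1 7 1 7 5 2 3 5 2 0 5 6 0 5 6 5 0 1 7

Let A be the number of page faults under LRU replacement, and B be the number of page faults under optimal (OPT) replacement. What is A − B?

Under LRU: F F F . . F F F . . F . F . . . . . F F → 10 faults.
Under OPT: F F F . . F F F . . F . F . . . . . . F → 9 faults.
A − B = 10 − 9 = 1.

1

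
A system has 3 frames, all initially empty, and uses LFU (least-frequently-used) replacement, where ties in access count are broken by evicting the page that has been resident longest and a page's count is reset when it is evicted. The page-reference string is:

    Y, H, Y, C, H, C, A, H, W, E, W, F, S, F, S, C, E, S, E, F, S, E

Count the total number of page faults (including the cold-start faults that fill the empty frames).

17

Y -> miss, frames {Y}
H -> miss, frames {Y,H}
Y -> hit
C -> miss, frames {Y,H,C}
H -> hit
C -> hit
A -> miss, evict Y, frames {H,C,A}
H -> hit
W -> miss, evict A, frames {H,C,W}
E -> miss, evict W, frames {H,C,E}
W -> miss, evict E, frames {H,C,W}
F -> miss, evict W, frames {H,C,F}
S -> miss, evict F, frames {H,C,S}
F -> miss, evict S, frames {H,C,F}
S -> miss, evict F, frames {H,C,S}
C -> hit
E -> miss, evict S, frames {H,C,E}
S -> miss, evict E, frames {H,C,S}
E -> miss, evict S, frames {H,C,E}
F -> miss, evict E, frames {H,C,F}
S -> miss, evict F, frames {H,C,S}
E -> miss, evict S, frames {H,C,E}
Page faults: 17.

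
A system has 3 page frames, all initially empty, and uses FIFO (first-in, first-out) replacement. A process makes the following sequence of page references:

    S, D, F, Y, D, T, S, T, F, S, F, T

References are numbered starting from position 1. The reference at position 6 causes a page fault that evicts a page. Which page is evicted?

pos 1: S: miss, frames (S)
pos 2: D: miss, frames (S D)
pos 3: F: miss, frames (S D F)
pos 4: Y: miss, evict S, frames (D F Y)
pos 5: D: hit
pos 6: T: miss, evict D, frames (F Y T)
At position 6, page D is evicted.

D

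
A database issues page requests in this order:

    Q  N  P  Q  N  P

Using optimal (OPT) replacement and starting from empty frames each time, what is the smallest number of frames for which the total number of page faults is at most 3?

3

f=1: 6 faults
f=2: 4 faults
f=3: 3 faults
Smallest f with faults ≤ 3 is 3.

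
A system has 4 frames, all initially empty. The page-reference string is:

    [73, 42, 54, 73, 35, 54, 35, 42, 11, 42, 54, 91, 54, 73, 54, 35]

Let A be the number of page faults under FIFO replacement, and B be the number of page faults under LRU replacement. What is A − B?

1

Under FIFO: F F F . F . . . F . . F . F F F → 9 faults.
Under LRU: F F F . F . . . F . . F . F . F → 8 faults.
A − B = 9 − 8 = 1.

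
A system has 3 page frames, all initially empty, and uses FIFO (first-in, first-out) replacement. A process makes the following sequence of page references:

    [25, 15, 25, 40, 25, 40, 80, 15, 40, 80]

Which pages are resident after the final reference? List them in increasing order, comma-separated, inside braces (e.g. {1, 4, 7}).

25: fault, frames [25]
15: fault, frames [25, 15]
25: hit
40: fault, frames [25, 15, 40]
25: hit
40: hit
80: fault, evict 25, frames [15, 40, 80]
15: hit
40: hit
80: hit

{15, 40, 80}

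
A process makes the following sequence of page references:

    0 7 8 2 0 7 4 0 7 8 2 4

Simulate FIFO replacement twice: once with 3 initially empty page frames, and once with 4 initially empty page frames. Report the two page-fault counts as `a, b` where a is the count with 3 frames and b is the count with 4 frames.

3 frames: F F F F F F F . . F F . → 9 faults.
4 frames: F F F F . . F F F F F F → 10 faults.
10 > 9: adding a frame increased faults — Belady's anomaly.

9, 10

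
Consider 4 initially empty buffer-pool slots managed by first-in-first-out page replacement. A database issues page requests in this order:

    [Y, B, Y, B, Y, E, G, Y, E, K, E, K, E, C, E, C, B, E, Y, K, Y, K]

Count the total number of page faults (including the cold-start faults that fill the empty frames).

10

Y → fault, frames (Y)
B → fault, frames (Y B)
Y → hit
B → hit
Y → hit
E → fault, frames (Y B E)
G → fault, frames (Y B E G)
Y → hit
E → hit
K → fault, evict Y, frames (B E G K)
E → hit
K → hit
E → hit
C → fault, evict B, frames (E G K C)
E → hit
C → hit
B → fault, evict E, frames (G K C B)
E → fault, evict G, frames (K C B E)
Y → fault, evict K, frames (C B E Y)
K → fault, evict C, frames (B E Y K)
Y → hit
K → hit
Page faults: 10.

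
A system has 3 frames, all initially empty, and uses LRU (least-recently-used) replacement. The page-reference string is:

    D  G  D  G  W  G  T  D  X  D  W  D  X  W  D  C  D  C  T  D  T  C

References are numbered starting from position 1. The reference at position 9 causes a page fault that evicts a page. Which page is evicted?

G

pos 1: D: miss, frames {D}
pos 2: G: miss, frames {D,G}
pos 3: D: hit
pos 4: G: hit
pos 5: W: miss, frames {D,G,W}
pos 6: G: hit
pos 7: T: miss, evict D, frames {W,G,T}
pos 8: D: miss, evict W, frames {G,T,D}
pos 9: X: miss, evict G, frames {T,D,X}
At position 9, page G is evicted.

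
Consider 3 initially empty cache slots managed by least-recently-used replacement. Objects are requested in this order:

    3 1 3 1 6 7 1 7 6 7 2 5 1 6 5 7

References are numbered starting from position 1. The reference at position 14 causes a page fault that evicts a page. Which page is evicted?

pos 1: 3: fault, frames [3]
pos 2: 1: fault, frames [3, 1]
pos 3: 3: hit
pos 4: 1: hit
pos 5: 6: fault, frames [3, 1, 6]
pos 6: 7: fault, evict 3, frames [1, 6, 7]
pos 7: 1: hit
pos 8: 7: hit
pos 9: 6: hit
pos 10: 7: hit
pos 11: 2: fault, evict 1, frames [6, 7, 2]
pos 12: 5: fault, evict 6, frames [7, 2, 5]
pos 13: 1: fault, evict 7, frames [2, 5, 1]
pos 14: 6: fault, evict 2, frames [5, 1, 6]
At position 14, page 2 is evicted.

2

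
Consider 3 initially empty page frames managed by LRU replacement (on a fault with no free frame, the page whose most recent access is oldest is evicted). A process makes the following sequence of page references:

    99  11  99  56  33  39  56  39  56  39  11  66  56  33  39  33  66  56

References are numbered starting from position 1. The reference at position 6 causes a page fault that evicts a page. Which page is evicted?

99

pos 1: 99: fault, frames [99]
pos 2: 11: fault, frames [99, 11]
pos 3: 99: hit
pos 4: 56: fault, frames [11, 99, 56]
pos 5: 33: fault, evict 11, frames [99, 56, 33]
pos 6: 39: fault, evict 99, frames [56, 33, 39]
At position 6, page 99 is evicted.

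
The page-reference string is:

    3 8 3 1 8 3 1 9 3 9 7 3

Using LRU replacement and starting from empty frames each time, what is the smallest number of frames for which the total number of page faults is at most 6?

3

f=1: 12 faults
f=2: 10 faults
f=3: 5 faults
f=4: 5 faults
f=5: 5 faults
Smallest f with faults ≤ 6 is 3.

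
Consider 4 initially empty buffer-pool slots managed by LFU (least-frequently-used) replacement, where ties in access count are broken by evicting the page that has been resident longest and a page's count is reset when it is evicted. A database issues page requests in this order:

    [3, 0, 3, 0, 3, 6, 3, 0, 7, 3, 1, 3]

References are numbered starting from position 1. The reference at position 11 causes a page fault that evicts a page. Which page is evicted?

pos 1: 3 -> fault, frames {3}
pos 2: 0 -> fault, frames {3,0}
pos 3: 3 -> hit
pos 4: 0 -> hit
pos 5: 3 -> hit
pos 6: 6 -> fault, frames {3,0,6}
pos 7: 3 -> hit
pos 8: 0 -> hit
pos 9: 7 -> fault, frames {3,0,6,7}
pos 10: 3 -> hit
pos 11: 1 -> fault, evict 6, frames {3,0,7,1}
At position 11, page 6 is evicted.

6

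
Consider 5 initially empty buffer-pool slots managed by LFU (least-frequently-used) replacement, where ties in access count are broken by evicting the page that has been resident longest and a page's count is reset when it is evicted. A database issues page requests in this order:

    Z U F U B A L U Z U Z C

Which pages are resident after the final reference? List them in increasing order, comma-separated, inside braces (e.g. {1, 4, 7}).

{A, C, L, U, Z}

Z: fault, frames (Z)
U: fault, frames (Z U)
F: fault, frames (Z U F)
U: hit
B: fault, frames (Z U F B)
A: fault, frames (Z U F B A)
L: fault, evict Z, frames (U F B A L)
U: hit
Z: fault, evict F, frames (U B A L Z)
U: hit
Z: hit
C: fault, evict B, frames (U A L Z C)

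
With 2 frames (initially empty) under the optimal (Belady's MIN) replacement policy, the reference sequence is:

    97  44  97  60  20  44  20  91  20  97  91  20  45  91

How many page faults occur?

8

97 -> miss, frames (97)
44 -> miss, frames (97 44)
97 -> hit
60 -> miss, evict 97, frames (44 60)
20 -> miss, evict 60, frames (44 20)
44 -> hit
20 -> hit
91 -> miss, evict 44, frames (20 91)
20 -> hit
97 -> miss, evict 20, frames (91 97)
91 -> hit
20 -> miss, evict 97, frames (91 20)
45 -> miss, evict 20, frames (91 45)
91 -> hit
Page faults: 8.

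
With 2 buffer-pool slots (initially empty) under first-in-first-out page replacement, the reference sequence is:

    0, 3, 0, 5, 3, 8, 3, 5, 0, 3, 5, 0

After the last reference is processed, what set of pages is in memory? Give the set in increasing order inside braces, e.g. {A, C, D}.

0: miss, frames {0}
3: miss, frames {0,3}
0: hit
5: miss, evict 0, frames {3,5}
3: hit
8: miss, evict 3, frames {5,8}
3: miss, evict 5, frames {8,3}
5: miss, evict 8, frames {3,5}
0: miss, evict 3, frames {5,0}
3: miss, evict 5, frames {0,3}
5: miss, evict 0, frames {3,5}
0: miss, evict 3, frames {5,0}

{0, 5}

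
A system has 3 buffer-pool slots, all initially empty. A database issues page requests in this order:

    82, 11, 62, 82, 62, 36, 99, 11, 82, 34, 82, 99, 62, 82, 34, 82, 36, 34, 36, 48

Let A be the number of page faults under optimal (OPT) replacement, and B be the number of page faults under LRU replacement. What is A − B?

-4

Under OPT: F F F . . F F . . F . . F . . . F . . F → 9 faults.
Under LRU: F F F . . F F F F F . F F . F . F . . F → 13 faults.
A − B = 9 − 13 = -4.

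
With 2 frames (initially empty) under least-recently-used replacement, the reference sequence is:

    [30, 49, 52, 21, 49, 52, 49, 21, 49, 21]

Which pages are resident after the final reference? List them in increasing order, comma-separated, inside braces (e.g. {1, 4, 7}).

30 → miss, frames [30]
49 → miss, frames [30, 49]
52 → miss, evict 30, frames [49, 52]
21 → miss, evict 49, frames [52, 21]
49 → miss, evict 52, frames [21, 49]
52 → miss, evict 21, frames [49, 52]
49 → hit
21 → miss, evict 52, frames [49, 21]
49 → hit
21 → hit

{21, 49}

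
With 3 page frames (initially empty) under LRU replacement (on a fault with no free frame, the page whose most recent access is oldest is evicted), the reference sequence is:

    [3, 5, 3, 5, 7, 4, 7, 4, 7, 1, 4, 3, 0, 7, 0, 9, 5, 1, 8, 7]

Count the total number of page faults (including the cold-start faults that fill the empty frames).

13

3 -> fault, frames (3)
5 -> fault, frames (3 5)
3 -> hit
5 -> hit
7 -> fault, frames (3 5 7)
4 -> fault, evict 3, frames (5 7 4)
7 -> hit
4 -> hit
7 -> hit
1 -> fault, evict 5, frames (4 7 1)
4 -> hit
3 -> fault, evict 7, frames (1 4 3)
0 -> fault, evict 1, frames (4 3 0)
7 -> fault, evict 4, frames (3 0 7)
0 -> hit
9 -> fault, evict 3, frames (7 0 9)
5 -> fault, evict 7, frames (0 9 5)
1 -> fault, evict 0, frames (9 5 1)
8 -> fault, evict 9, frames (5 1 8)
7 -> fault, evict 5, frames (1 8 7)
Page faults: 13.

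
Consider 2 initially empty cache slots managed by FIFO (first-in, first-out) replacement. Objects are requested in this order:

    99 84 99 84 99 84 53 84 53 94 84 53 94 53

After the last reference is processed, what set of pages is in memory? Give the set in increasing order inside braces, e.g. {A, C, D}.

99 → fault, frames (99)
84 → fault, frames (99 84)
99 → hit
84 → hit
99 → hit
84 → hit
53 → fault, evict 99, frames (84 53)
84 → hit
53 → hit
94 → fault, evict 84, frames (53 94)
84 → fault, evict 53, frames (94 84)
53 → fault, evict 94, frames (84 53)
94 → fault, evict 84, frames (53 94)
53 → hit

{53, 94}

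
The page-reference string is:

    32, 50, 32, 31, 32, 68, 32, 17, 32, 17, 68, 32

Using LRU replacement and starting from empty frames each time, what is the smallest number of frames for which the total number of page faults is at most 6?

3

f=1: 12 faults
f=2: 7 faults
f=3: 5 faults
f=4: 5 faults
f=5: 5 faults
Smallest f with faults ≤ 6 is 3.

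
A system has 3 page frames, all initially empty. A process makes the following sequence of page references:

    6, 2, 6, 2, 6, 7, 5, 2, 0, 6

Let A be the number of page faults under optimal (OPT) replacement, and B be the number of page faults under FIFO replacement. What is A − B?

Under OPT: F F . . . F F . F . → 5 faults.
Under FIFO: F F . . . F F . F F → 6 faults.
A − B = 5 − 6 = -1.

-1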